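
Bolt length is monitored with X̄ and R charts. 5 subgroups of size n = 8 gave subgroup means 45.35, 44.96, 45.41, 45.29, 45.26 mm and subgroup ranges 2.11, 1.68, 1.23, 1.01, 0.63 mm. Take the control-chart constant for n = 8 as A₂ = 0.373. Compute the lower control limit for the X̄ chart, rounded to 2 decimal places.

X̄̄ = (45.35 + 44.96 + 45.41 + 45.29 + 45.26) / 5 = 226.2700 / 5 = 45.2540
R̄ = (2.11 + 1.68 + 1.23 + 1.01 + 0.63) / 5 = 6.6600 / 5 = 1.3320
LCL = X̄̄ − A₂·R̄ = 45.2540 − 0.373 × 1.3320 = 44.7572

44.76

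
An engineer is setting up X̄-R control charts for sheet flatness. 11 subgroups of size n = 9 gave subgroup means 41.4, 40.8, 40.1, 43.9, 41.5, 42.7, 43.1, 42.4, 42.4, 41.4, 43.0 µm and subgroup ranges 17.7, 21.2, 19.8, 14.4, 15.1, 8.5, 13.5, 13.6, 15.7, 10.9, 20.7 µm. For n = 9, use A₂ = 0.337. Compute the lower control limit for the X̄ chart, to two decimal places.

X̄̄ = (41.4 + 40.8 + 40.1 + 43.9 + 41.5 + 42.7 + 43.1 + 42.4 + 42.4 + 41.4 + 43.0) / 11 = 462.7000 / 11 = 42.0636
R̄ = (17.7 + 21.2 + 19.8 + 14.4 + 15.1 + 8.5 + 13.5 + 13.6 + 15.7 + 10.9 + 20.7) / 11 = 171.1000 / 11 = 15.5545
LCL = X̄̄ − A₂·R̄ = 42.0636 − 0.337 × 15.5545 = 36.8218

36.82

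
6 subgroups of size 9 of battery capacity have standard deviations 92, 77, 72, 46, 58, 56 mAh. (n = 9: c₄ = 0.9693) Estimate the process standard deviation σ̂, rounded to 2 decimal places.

68.95

s̄ = (92 + 77 + 72 + 46 + 58 + 56) / 6 = 66.8333
σ̂ = s̄ / c₄ = 66.8333 / 0.9693 = 68.9501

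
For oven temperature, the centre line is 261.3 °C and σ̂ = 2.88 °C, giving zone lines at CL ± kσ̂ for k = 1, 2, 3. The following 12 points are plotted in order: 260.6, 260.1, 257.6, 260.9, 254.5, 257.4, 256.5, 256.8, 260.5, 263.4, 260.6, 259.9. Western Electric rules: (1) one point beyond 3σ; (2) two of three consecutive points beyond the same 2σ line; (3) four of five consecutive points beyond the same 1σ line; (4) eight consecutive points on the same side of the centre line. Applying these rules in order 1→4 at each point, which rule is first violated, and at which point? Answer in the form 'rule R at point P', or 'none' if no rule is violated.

rule 3 at point 7

Zone of each point (C = within 1σ̂, B = 1σ̂–2σ̂, A = 2σ̂–3σ̂, * = beyond 3σ̂; sign = side of CL): 1:-C, 2:-C, 3:-B, 4:-C, 5:-A, 6:-B, 7:-B, 8:-B, 9:-C, 10:+C, 11:-C, 12:-C
Rule 3 (four of five consecutive points beyond the same 1σ limit) is satisfied at point 7.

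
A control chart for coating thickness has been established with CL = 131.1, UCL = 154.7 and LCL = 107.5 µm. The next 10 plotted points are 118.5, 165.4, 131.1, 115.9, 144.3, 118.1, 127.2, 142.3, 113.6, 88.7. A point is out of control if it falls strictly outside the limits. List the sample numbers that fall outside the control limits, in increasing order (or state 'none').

2, 10

Compare each point to [107.5, 154.7]: sample 2 = 165.4 > UCL; sample 10 = 88.7 < LCL.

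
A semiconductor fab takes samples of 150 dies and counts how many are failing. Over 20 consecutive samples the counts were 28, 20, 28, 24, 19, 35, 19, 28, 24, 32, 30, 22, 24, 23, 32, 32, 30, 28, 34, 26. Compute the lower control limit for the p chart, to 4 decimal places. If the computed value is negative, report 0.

0.0854

p̄ = Σdᵢ / (k·n) = 538 / (20 × 150) = 0.17933
LCL = p̄ − 3·√(p̄(1−p̄)/n) = 0.17933 − 3 × 0.03132 = 0.08536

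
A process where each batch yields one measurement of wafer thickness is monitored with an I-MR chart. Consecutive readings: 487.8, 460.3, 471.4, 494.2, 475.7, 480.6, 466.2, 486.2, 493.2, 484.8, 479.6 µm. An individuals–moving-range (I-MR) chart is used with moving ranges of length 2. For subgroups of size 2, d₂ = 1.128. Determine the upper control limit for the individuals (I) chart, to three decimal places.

X̄ = (487.8 + 460.3 + 471.4 + 494.2 + 475.7 + 480.6 + 466.2 + 486.2 + 493.2 + 484.8 + 479.6) / 11 = 480.0000
Moving ranges: 27.5, 11.1, 22.8, 18.5, 4.9, 14.4, 20.0, 7.0, 8.4, 5.2; M̄R̄ = 139.8000 / 10 = 13.9800
UCL = X̄ + 3·M̄R̄/d₂ = 480.0000 + 3 × 13.9800 / 1.128 = 517.1809

517.181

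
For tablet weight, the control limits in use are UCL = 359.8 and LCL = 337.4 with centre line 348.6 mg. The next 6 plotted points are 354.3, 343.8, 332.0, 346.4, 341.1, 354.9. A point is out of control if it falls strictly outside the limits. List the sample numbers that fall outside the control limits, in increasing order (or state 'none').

3

Compare each point to [337.4, 359.8]: sample 3 = 332.0 < LCL.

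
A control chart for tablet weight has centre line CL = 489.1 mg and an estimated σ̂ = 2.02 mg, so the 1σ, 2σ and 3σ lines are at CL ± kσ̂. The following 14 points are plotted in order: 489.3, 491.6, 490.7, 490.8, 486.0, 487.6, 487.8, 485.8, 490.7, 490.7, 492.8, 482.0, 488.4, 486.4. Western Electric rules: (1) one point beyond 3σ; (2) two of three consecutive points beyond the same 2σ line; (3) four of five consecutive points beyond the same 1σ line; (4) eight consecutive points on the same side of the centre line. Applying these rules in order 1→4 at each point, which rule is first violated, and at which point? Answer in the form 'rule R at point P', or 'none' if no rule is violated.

rule 1 at point 12

Zone of each point (C = within 1σ̂, B = 1σ̂–2σ̂, A = 2σ̂–3σ̂, * = beyond 3σ̂; sign = side of CL): 1:+C, 2:+B, 3:+C, 4:+C, 5:-B, 6:-C, 7:-C, 8:-B, 9:+C, 10:+C, 11:+B, 12:-*, 13:-C, 14:-B
Rule 1 (one point beyond the 3σ limits) is satisfied at point 12.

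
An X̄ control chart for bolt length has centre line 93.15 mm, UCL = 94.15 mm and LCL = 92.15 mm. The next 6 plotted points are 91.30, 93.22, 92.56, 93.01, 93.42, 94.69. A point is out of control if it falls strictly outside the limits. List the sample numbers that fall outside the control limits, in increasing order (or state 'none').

Compare each point to [92.15, 94.15]: sample 1 = 91.30 < LCL; sample 6 = 94.69 > UCL.

1, 6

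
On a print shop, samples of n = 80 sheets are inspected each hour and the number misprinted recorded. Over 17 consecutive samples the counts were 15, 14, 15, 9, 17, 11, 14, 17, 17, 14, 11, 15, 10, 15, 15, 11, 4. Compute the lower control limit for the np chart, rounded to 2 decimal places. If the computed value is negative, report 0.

3.22

p̄ = Σdᵢ / (k·n) = 224 / (17 × 80) = 0.16471
LCL = np̄ − 3·√(np̄(1−p̄)) = 13.1765 − 3 × 3.3176 = 3.2238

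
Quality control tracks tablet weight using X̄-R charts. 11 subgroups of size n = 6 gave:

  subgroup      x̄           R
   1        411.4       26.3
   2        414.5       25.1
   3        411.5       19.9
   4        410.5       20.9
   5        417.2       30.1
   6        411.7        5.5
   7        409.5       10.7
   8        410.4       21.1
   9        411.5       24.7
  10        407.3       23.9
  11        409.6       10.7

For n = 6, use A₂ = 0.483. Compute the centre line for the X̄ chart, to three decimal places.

411.373

X̄̄ = (411.4 + 414.5 + 411.5 + 410.5 + 417.2 + 411.7 + 409.5 + 410.4 + 411.5 + 407.3 + 409.6) / 11 = 4525.1000 / 11 = 411.3727
CL = X̄̄ = 411.3727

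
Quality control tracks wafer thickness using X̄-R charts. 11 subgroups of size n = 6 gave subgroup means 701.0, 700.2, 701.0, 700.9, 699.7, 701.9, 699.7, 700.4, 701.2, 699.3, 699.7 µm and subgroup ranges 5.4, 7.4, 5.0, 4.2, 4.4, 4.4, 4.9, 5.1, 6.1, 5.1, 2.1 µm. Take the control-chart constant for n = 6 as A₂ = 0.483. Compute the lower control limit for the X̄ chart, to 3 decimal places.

X̄̄ = (701.0 + 700.2 + 701.0 + 700.9 + 699.7 + 701.9 + 699.7 + 700.4 + 701.2 + 699.3 + 699.7) / 11 = 7705.0000 / 11 = 700.4545
R̄ = (5.4 + 7.4 + 5.0 + 4.2 + 4.4 + 4.4 + 4.9 + 5.1 + 6.1 + 5.1 + 2.1) / 11 = 54.1000 / 11 = 4.9182
LCL = X̄̄ − A₂·R̄ = 700.4545 − 0.483 × 4.9182 = 698.0791

698.079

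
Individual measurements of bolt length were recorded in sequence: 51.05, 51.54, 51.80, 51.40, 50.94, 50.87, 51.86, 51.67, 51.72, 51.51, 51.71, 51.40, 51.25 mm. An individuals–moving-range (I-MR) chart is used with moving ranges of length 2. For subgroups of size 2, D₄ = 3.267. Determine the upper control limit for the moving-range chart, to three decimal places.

1.029

Moving ranges: 0.49, 0.26, 0.40, 0.46, 0.07, 0.99, 0.19, 0.05, 0.21, 0.20, 0.31, 0.15; M̄R̄ = 3.7800 / 12 = 0.3150
UCL_MR = D₄·M̄R̄ = 3.267 × 0.3150 = 1.0291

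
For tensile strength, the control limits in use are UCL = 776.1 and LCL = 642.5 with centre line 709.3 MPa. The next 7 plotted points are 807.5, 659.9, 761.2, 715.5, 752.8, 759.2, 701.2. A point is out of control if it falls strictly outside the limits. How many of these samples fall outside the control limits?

1

Compare each point to [642.5, 776.1]: sample 1 = 807.5 > UCL.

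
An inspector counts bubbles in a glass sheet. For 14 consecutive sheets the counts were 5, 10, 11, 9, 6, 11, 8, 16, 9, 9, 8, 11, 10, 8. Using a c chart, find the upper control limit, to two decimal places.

c̄ = (5 + 10 + 11 + 9 + 6 + 11 + 8 + 16 + 9 + 9 + 8 + 11 + 10 + 8) / 14 = 131 / 14 = 9.3571
UCL = c̄ + 3√c̄ = 9.3571 + 3 × √9.3571 = 9.3571 + 3 × 3.0589 = 18.5340

18.53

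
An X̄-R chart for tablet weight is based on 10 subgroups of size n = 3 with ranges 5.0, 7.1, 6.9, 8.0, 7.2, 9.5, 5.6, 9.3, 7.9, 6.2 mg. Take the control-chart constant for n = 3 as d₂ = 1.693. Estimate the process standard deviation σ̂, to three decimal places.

R̄ = (5.0 + 7.1 + 6.9 + 8.0 + 7.2 + 9.5 + 5.6 + 9.3 + 7.9 + 6.2) / 10 = 7.2700
σ̂ = R̄ / d₂ = 7.2700 / 1.693 = 4.2942

4.294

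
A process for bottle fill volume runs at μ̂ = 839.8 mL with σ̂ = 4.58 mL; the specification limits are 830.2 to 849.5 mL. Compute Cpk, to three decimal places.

0.699

Cpu = (USL − μ̂) / (3σ̂) = (849.5 − 839.8) / (3 × 4.58) = 0.7060; Cpl = (μ̂ − LSL) / (3σ̂) = (839.8 − 830.2) / (3 × 4.58) = 0.6987; Cpk = min(Cpu, Cpl) = 0.6987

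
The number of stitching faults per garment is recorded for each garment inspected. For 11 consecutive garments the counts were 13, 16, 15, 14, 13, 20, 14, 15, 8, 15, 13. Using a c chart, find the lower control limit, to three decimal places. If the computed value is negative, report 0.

2.884

c̄ = (13 + 16 + 15 + 14 + 13 + 20 + 14 + 15 + 8 + 15 + 13) / 11 = 156 / 11 = 14.1818
LCL = c̄ − 3√c̄ = 14.1818 − 3 × 3.7659 = 2.8842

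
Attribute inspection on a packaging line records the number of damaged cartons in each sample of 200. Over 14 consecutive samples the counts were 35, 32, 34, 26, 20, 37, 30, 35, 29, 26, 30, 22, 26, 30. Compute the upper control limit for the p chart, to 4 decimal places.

p̄ = Σdᵢ / (k·n) = 412 / (14 × 200) = 0.14714
UCL = p̄ + 3·√(p̄(1−p̄)/n) = 0.14714 + 3 × √(0.14714×0.85286/200) = 0.14714 + 3 × 0.02505 = 0.22229

0.2223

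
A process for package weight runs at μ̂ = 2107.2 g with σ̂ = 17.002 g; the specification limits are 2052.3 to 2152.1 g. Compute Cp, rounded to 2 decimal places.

0.98

Cp = (USL − LSL) / (6σ̂) = (2152.1 − 2052.3) / (6 × 17.002) = 99.8000 / 102.0120 = 0.9783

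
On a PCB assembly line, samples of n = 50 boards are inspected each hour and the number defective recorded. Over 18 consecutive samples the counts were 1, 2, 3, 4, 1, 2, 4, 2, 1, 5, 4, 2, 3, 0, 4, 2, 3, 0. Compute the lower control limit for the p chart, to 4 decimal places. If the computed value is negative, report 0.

p̄ = Σdᵢ / (k·n) = 43 / (18 × 50) = 0.04778
LCL = p̄ − 3·√(p̄(1−p̄)/n) = 0.04778 − 3 × 0.03016 = -0.04272 → 0 (negative, so LCL = 0)

0.0000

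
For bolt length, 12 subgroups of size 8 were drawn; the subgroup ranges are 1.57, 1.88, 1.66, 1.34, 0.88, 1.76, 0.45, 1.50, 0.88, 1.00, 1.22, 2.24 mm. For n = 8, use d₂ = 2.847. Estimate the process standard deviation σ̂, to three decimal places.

0.479

R̄ = (1.57 + 1.88 + 1.66 + 1.34 + 0.88 + 1.76 + 0.45 + 1.50 + 0.88 + 1.00 + 1.22 + 2.24) / 12 = 1.3650
σ̂ = R̄ / d₂ = 1.3650 / 2.847 = 0.4795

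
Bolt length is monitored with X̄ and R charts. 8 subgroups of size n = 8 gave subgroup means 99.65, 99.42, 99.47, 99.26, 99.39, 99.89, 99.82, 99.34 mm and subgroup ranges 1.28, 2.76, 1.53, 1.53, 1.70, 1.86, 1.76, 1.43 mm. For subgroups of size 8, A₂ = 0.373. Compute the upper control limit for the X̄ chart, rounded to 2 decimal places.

100.18

X̄̄ = (99.65 + 99.42 + 99.47 + 99.26 + 99.39 + 99.89 + 99.82 + 99.34) / 8 = 796.2400 / 8 = 99.5300
R̄ = (1.28 + 2.76 + 1.53 + 1.53 + 1.70 + 1.86 + 1.76 + 1.43) / 8 = 13.8500 / 8 = 1.7312
UCL = X̄̄ + A₂·R̄ = 99.5300 + 0.373 × 1.7312 = 100.1758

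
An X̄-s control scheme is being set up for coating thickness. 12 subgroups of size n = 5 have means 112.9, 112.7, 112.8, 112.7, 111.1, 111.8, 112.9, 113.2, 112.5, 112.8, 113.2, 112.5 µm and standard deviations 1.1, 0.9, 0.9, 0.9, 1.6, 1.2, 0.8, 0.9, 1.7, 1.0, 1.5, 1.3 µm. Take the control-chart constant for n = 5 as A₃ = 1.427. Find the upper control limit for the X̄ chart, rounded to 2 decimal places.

114.23

X̄̄ = (112.9 + 112.7 + 112.8 + 112.7 + 111.1 + 111.8 + 112.9 + 113.2 + 112.5 + 112.8 + 113.2 + 112.5) / 12 = 112.5917
s̄ = (1.1 + 0.9 + 0.9 + 0.9 + 1.6 + 1.2 + 0.8 + 0.9 + 1.7 + 1.0 + 1.5 + 1.3) / 12 = 1.1500
UCL = X̄̄ + A₃·s̄ = 112.5917 + 1.427 × 1.1500 = 114.2327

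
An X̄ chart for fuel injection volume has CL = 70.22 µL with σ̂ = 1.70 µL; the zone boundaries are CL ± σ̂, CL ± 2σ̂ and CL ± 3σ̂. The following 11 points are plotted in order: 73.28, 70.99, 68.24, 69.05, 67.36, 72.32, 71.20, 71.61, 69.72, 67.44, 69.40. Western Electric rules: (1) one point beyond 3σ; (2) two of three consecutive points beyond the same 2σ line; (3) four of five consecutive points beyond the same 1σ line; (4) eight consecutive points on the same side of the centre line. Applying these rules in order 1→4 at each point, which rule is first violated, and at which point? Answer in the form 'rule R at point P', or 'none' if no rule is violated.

Zone of each point (C = within 1σ̂, B = 1σ̂–2σ̂, A = 2σ̂–3σ̂, * = beyond 3σ̂; sign = side of CL): 1:+B, 2:+C, 3:-B, 4:-C, 5:-B, 6:+B, 7:+C, 8:+C, 9:-C, 10:-B, 11:-C
No rule fires across all 11 points.

none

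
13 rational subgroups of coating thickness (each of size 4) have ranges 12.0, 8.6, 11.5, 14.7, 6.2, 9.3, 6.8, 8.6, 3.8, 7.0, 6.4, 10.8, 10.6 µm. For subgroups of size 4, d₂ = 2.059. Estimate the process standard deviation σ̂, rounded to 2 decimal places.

R̄ = (12.0 + 8.6 + 11.5 + 14.7 + 6.2 + 9.3 + 6.8 + 8.6 + 3.8 + 7.0 + 6.4 + 10.8 + 10.6) / 13 = 8.9462
σ̂ = R̄ / d₂ = 8.9462 / 2.059 = 4.3449

4.34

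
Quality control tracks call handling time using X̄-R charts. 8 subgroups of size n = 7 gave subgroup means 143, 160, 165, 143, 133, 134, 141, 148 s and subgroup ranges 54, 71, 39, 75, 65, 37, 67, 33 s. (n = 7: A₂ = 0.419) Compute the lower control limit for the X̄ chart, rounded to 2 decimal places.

X̄̄ = (143 + 160 + 165 + 143 + 133 + 134 + 141 + 148) / 8 = 1167.0000 / 8 = 145.8750
R̄ = (54 + 71 + 39 + 75 + 65 + 37 + 67 + 33) / 8 = 441.0000 / 8 = 55.1250
LCL = X̄̄ − A₂·R̄ = 145.8750 − 0.419 × 55.1250 = 122.7776

122.78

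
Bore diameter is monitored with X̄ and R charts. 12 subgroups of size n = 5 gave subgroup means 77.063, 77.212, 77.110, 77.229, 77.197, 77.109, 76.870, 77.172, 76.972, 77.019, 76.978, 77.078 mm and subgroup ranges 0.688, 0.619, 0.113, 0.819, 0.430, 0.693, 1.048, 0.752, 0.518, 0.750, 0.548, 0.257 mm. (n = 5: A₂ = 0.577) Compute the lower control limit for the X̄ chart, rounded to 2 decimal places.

X̄̄ = (77.063 + 77.212 + 77.110 + 77.229 + 77.197 + 77.109 + 76.870 + 77.172 + 76.972 + 77.019 + 76.978 + 77.078) / 12 = 925.0090 / 12 = 77.0841
R̄ = (0.688 + 0.619 + 0.113 + 0.819 + 0.430 + 0.693 + 1.048 + 0.752 + 0.518 + 0.750 + 0.548 + 0.257) / 12 = 7.2350 / 12 = 0.6029
LCL = X̄̄ − A₂·R̄ = 77.0841 − 0.577 × 0.6029 = 76.7362

76.74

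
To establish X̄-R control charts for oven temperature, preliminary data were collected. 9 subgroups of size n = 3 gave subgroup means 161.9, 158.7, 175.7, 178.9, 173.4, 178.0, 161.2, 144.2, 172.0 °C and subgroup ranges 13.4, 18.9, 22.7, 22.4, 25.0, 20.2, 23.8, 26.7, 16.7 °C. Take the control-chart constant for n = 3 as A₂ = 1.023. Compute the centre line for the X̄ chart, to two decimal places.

167.11

X̄̄ = (161.9 + 158.7 + 175.7 + 178.9 + 173.4 + 178.0 + 161.2 + 144.2 + 172.0) / 9 = 1504.0000 / 9 = 167.1111
CL = X̄̄ = 167.1111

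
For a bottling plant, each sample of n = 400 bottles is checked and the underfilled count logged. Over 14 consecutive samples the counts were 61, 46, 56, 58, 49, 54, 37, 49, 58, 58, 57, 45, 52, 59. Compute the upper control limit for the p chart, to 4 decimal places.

0.1827

p̄ = Σdᵢ / (k·n) = 739 / (14 × 400) = 0.13196
UCL = p̄ + 3·√(p̄(1−p̄)/n) = 0.13196 + 3 × √(0.13196×0.86804/400) = 0.13196 + 3 × 0.01692 = 0.18273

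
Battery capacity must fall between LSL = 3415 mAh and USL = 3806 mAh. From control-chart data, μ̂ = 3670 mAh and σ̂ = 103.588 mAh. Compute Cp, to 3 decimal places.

Cp = (USL − LSL) / (6σ̂) = (3806 − 3415) / (6 × 103.588) = 391.0000 / 621.5280 = 0.6291

0.629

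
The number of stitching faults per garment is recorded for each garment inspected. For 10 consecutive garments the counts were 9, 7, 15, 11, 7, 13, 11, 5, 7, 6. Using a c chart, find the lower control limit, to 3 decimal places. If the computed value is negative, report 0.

0.050

c̄ = (9 + 7 + 15 + 11 + 7 + 13 + 11 + 5 + 7 + 6) / 10 = 91 / 10 = 9.1000
LCL = c̄ − 3√c̄ = 9.1000 − 3 × 3.0166 = 0.0501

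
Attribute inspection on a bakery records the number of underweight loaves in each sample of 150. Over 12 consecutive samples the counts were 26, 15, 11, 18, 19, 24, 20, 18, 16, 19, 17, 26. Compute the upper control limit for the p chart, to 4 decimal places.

0.2088

p̄ = Σdᵢ / (k·n) = 229 / (12 × 150) = 0.12722
UCL = p̄ + 3·√(p̄(1−p̄)/n) = 0.12722 + 3 × √(0.12722×0.87278/150) = 0.12722 + 3 × 0.02721 = 0.20884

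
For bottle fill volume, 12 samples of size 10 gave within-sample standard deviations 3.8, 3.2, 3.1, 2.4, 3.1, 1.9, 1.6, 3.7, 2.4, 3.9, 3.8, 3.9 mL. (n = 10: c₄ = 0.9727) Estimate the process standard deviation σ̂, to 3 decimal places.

s̄ = (3.8 + 3.2 + 3.1 + 2.4 + 3.1 + 1.9 + 1.6 + 3.7 + 2.4 + 3.9 + 3.8 + 3.9) / 12 = 3.0667
σ̂ = s̄ / c₄ = 3.0667 / 0.9727 = 3.1527

3.153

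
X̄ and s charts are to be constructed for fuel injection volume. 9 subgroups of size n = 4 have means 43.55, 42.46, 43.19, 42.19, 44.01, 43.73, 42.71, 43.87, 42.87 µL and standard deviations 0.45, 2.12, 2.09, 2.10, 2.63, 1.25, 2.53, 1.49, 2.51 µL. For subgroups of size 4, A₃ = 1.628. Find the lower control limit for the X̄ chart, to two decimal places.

X̄̄ = (43.55 + 42.46 + 43.19 + 42.19 + 44.01 + 43.73 + 42.71 + 43.87 + 42.87) / 9 = 43.1756
s̄ = (0.45 + 2.12 + 2.09 + 2.10 + 2.63 + 1.25 + 2.53 + 1.49 + 2.51) / 9 = 1.9078
LCL = X̄̄ − A₃·s̄ = 43.1756 − 1.628 × 1.9078 = 40.0697

40.07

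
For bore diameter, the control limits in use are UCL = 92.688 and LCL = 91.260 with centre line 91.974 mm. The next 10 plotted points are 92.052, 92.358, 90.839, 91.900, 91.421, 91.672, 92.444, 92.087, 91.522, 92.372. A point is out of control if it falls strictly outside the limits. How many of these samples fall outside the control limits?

1

Compare each point to [91.260, 92.688]: sample 3 = 90.839 < LCL.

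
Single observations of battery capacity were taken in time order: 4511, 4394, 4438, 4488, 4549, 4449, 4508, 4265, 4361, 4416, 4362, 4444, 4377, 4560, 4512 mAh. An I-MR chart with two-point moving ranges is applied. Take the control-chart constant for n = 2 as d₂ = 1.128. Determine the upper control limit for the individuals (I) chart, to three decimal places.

4681.438

X̄ = (4511 + 4394 + 4438 + 4488 + 4549 + 4449 + 4508 + 4265 + 4361 + 4416 + 4362 + 4444 + 4377 + 4560 + 4512) / 15 = 4442.2667
Moving ranges: 117, 44, 50, 61, 100, 59, 243, 96, 55, 54, 82, 67, 183, 48; M̄R̄ = 1259.0000 / 14 = 89.9286
UCL = X̄ + 3·M̄R̄/d₂ = 4442.2667 + 3 × 89.9286 / 1.128 = 4681.4384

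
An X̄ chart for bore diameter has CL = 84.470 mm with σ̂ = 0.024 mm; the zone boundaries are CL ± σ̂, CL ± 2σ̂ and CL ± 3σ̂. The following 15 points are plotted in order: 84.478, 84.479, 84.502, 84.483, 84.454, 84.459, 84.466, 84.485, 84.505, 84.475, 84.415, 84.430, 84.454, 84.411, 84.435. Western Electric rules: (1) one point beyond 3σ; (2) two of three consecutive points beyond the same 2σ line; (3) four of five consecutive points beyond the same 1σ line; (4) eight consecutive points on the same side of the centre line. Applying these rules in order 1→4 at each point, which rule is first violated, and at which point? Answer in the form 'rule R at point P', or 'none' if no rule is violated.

Zone of each point (C = within 1σ̂, B = 1σ̂–2σ̂, A = 2σ̂–3σ̂, * = beyond 3σ̂; sign = side of CL): 1:+C, 2:+C, 3:+B, 4:+C, 5:-C, 6:-C, 7:-C, 8:+C, 9:+B, 10:+C, 11:-A, 12:-B, 13:-C, 14:-A, 15:-B
Rule 3 (four of five consecutive points beyond the same 1σ limit) is satisfied at point 15.

rule 3 at point 15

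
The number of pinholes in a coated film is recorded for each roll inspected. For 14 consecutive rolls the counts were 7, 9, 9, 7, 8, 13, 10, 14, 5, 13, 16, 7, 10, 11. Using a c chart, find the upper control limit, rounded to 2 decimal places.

c̄ = (7 + 9 + 9 + 7 + 8 + 13 + 10 + 14 + 5 + 13 + 16 + 7 + 10 + 11) / 14 = 139 / 14 = 9.9286
UCL = c̄ + 3√c̄ = 9.9286 + 3 × √9.9286 = 9.9286 + 3 × 3.1510 = 19.3815

19.38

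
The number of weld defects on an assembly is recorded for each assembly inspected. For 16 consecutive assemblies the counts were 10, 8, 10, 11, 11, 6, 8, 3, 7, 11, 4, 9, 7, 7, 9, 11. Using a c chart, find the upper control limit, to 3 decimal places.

16.867

c̄ = (10 + 8 + 10 + 11 + 11 + 6 + 8 + 3 + 7 + 11 + 4 + 9 + 7 + 7 + 9 + 11) / 16 = 132 / 16 = 8.2500
UCL = c̄ + 3√c̄ = 8.2500 + 3 × √8.2500 = 8.2500 + 3 × 2.8723 = 16.8668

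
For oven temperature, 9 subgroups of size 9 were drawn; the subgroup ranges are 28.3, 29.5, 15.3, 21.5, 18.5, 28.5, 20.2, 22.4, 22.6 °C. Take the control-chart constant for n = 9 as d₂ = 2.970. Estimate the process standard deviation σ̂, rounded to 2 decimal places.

7.74

R̄ = (28.3 + 29.5 + 15.3 + 21.5 + 18.5 + 28.5 + 20.2 + 22.4 + 22.6) / 9 = 22.9778
σ̂ = R̄ / d₂ = 22.9778 / 2.970 = 7.7366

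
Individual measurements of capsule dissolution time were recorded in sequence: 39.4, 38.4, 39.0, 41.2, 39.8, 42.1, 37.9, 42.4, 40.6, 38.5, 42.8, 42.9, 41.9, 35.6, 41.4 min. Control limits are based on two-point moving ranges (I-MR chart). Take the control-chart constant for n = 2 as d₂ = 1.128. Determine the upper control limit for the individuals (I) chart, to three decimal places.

47.403

X̄ = (39.4 + 38.4 + 39.0 + 41.2 + 39.8 + 42.1 + 37.9 + 42.4 + 40.6 + 38.5 + 42.8 + 42.9 + 41.9 + 35.6 + 41.4) / 15 = 40.2600
Moving ranges: 1.0, 0.6, 2.2, 1.4, 2.3, 4.2, 4.5, 1.8, 2.1, 4.3, 0.1, 1.0, 6.3, 5.8; M̄R̄ = 37.6000 / 14 = 2.6857
UCL = X̄ + 3·M̄R̄/d₂ = 40.2600 + 3 × 2.6857 / 1.128 = 47.4029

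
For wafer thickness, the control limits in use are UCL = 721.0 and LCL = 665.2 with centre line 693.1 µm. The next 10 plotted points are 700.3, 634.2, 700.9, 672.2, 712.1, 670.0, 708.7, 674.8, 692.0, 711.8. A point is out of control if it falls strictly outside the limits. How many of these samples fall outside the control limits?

1

Compare each point to [665.2, 721.0]: sample 2 = 634.2 < LCL.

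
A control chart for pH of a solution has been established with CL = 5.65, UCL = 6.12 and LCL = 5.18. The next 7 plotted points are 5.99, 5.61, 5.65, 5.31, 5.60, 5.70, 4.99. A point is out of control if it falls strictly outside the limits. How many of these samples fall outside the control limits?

Compare each point to [5.18, 6.12]: sample 7 = 4.99 < LCL.

1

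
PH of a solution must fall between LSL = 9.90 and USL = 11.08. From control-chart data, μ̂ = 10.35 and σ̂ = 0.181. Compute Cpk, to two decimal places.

0.83

Cpu = (USL − μ̂) / (3σ̂) = (11.08 − 10.35) / (3 × 0.181) = 1.3444; Cpl = (μ̂ − LSL) / (3σ̂) = (10.35 − 9.90) / (3 × 0.181) = 0.8287; Cpk = min(Cpu, Cpl) = 0.8287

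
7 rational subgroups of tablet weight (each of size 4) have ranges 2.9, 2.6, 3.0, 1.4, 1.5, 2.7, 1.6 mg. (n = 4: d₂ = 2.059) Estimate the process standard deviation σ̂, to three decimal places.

1.089

R̄ = (2.9 + 2.6 + 3.0 + 1.4 + 1.5 + 2.7 + 1.6) / 7 = 2.2429
σ̂ = R̄ / d₂ = 2.2429 / 2.059 = 1.0893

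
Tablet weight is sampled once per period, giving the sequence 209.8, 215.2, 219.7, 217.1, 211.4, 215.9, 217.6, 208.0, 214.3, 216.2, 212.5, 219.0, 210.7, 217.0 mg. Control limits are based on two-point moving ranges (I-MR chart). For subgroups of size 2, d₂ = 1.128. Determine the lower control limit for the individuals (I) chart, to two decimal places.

200.89

X̄ = (209.8 + 215.2 + 219.7 + 217.1 + 211.4 + 215.9 + 217.6 + 208.0 + 214.3 + 216.2 + 212.5 + 219.0 + 210.7 + 217.0) / 14 = 214.6000
Moving ranges: 5.4, 4.5, 2.6, 5.7, 4.5, 1.7, 9.6, 6.3, 1.9, 3.7, 6.5, 8.3, 6.3; M̄R̄ = 67.0000 / 13 = 5.1538
LCL = X̄ − 3·M̄R̄/d₂ = 214.6000 − 3 × 5.1538 / 1.128 = 200.8930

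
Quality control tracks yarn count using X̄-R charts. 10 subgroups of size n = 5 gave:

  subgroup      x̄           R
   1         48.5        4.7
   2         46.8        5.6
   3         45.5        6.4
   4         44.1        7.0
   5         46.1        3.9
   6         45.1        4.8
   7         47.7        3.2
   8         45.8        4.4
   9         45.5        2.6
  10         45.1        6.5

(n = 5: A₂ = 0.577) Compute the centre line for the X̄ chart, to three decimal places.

46.020

X̄̄ = (48.5 + 46.8 + 45.5 + 44.1 + 46.1 + 45.1 + 47.7 + 45.8 + 45.5 + 45.1) / 10 = 460.2000 / 10 = 46.0200
CL = X̄̄ = 46.0200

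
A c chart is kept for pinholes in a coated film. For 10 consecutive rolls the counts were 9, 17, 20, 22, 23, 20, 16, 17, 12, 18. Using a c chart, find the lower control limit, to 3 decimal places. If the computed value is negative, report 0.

4.886

c̄ = (9 + 17 + 20 + 22 + 23 + 20 + 16 + 17 + 12 + 18) / 10 = 174 / 10 = 17.4000
LCL = c̄ − 3√c̄ = 17.4000 − 3 × 4.1713 = 4.8860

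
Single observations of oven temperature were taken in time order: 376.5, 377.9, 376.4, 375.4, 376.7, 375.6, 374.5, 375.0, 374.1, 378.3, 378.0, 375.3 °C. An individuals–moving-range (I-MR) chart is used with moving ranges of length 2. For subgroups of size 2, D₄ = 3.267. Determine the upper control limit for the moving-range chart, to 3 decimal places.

Moving ranges: 1.4, 1.5, 1.0, 1.3, 1.1, 1.1, 0.5, 0.9, 4.2, 0.3, 2.7; M̄R̄ = 16.0000 / 11 = 1.4545
UCL_MR = D₄·M̄R̄ = 3.267 × 1.4545 = 4.7520

4.752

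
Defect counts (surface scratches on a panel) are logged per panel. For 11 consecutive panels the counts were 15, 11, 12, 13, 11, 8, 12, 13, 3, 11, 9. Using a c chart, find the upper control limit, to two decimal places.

20.55

c̄ = (15 + 11 + 12 + 13 + 11 + 8 + 12 + 13 + 3 + 11 + 9) / 11 = 118 / 11 = 10.7273
UCL = c̄ + 3√c̄ = 10.7273 + 3 × √10.7273 = 10.7273 + 3 × 3.2753 = 20.5530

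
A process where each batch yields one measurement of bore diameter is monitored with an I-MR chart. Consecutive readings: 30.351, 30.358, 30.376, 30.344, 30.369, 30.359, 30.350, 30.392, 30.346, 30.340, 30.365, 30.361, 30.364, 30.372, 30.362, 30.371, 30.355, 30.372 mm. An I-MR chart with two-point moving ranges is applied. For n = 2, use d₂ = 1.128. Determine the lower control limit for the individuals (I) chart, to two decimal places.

X̄ = (30.351 + 30.358 + 30.376 + 30.344 + 30.369 + 30.359 + 30.350 + 30.392 + 30.346 + 30.340 + 30.365 + 30.361 + 30.364 + 30.372 + 30.362 + 30.371 + 30.355 + 30.372) / 18 = 30.3615
Moving ranges: 0.007, 0.018, 0.032, 0.025, 0.010, 0.009, 0.042, 0.046, 0.006, 0.025, 0.004, 0.003, 0.008, 0.010, 0.009, 0.016, 0.017; M̄R̄ = 0.2870 / 17 = 0.0169
LCL = X̄ − 3·M̄R̄/d₂ = 30.3615 − 3 × 0.0169 / 1.128 = 30.3166

30.32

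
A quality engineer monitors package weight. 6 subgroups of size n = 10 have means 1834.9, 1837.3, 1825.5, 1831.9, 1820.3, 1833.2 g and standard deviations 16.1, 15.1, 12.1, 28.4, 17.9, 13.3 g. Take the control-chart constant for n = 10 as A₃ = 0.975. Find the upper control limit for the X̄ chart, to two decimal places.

X̄̄ = (1834.9 + 1837.3 + 1825.5 + 1831.9 + 1820.3 + 1833.2) / 6 = 1830.5167
s̄ = (16.1 + 15.1 + 12.1 + 28.4 + 17.9 + 13.3) / 6 = 17.1500
UCL = X̄̄ + A₃·s̄ = 1830.5167 + 0.975 × 17.1500 = 1847.2379

1847.24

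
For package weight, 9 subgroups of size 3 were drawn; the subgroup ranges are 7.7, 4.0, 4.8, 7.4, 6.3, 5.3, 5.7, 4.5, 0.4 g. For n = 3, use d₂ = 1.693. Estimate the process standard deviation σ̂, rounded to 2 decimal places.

R̄ = (7.7 + 4.0 + 4.8 + 7.4 + 6.3 + 5.3 + 5.7 + 4.5 + 0.4) / 9 = 5.1222
σ̂ = R̄ / d₂ = 5.1222 / 1.693 = 3.0255

3.03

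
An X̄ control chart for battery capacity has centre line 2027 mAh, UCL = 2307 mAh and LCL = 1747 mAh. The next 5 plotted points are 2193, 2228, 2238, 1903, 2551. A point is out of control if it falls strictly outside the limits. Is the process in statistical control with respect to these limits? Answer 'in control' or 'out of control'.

out of control

Compare each point to [1747, 2307]: sample 5 = 2551 > UCL.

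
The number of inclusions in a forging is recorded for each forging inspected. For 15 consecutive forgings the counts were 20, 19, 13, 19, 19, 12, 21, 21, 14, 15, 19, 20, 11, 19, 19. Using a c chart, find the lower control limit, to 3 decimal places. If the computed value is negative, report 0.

4.886

c̄ = (20 + 19 + 13 + 19 + 19 + 12 + 21 + 21 + 14 + 15 + 19 + 20 + 11 + 19 + 19) / 15 = 261 / 15 = 17.4000
LCL = c̄ − 3√c̄ = 17.4000 − 3 × 4.1713 = 4.8860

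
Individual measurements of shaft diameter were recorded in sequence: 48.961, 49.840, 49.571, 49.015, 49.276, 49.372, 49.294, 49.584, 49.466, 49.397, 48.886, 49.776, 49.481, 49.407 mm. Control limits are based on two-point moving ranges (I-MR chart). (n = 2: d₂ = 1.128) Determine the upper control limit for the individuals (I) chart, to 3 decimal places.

X̄ = (48.961 + 49.840 + 49.571 + 49.015 + 49.276 + 49.372 + 49.294 + 49.584 + 49.466 + 49.397 + 48.886 + 49.776 + 49.481 + 49.407) / 14 = 49.3804
Moving ranges: 0.879, 0.269, 0.556, 0.261, 0.096, 0.078, 0.290, 0.118, 0.069, 0.511, 0.890, 0.295, 0.074; M̄R̄ = 4.3860 / 13 = 0.3374
UCL = X̄ + 3·M̄R̄/d₂ = 49.3804 + 3 × 0.3374 / 1.128 = 50.2777

50.278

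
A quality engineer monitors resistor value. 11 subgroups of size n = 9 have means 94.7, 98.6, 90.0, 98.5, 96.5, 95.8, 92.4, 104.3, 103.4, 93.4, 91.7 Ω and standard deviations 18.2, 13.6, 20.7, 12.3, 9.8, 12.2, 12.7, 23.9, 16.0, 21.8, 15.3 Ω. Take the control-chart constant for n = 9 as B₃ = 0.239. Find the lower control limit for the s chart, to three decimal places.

3.835

s̄ = (18.2 + 13.6 + 20.7 + 12.3 + 9.8 + 12.2 + 12.7 + 23.9 + 16.0 + 21.8 + 15.3) / 11 = 16.0455
LCL_s = B₃·s̄ = 0.239 × 16.0455 = 3.8349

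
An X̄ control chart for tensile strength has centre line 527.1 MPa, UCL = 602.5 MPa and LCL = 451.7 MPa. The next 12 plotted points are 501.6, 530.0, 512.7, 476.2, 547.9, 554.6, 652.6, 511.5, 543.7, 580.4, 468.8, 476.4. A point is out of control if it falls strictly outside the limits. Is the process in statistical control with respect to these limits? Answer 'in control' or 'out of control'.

out of control

Compare each point to [451.7, 602.5]: sample 7 = 652.6 > UCL.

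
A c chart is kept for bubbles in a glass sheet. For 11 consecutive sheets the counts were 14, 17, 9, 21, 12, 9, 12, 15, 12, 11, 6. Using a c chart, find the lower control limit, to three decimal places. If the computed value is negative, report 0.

c̄ = (14 + 17 + 9 + 21 + 12 + 9 + 12 + 15 + 12 + 11 + 6) / 11 = 138 / 11 = 12.5455
LCL = c̄ − 3√c̄ = 12.5455 − 3 × 3.5420 = 1.9196

1.920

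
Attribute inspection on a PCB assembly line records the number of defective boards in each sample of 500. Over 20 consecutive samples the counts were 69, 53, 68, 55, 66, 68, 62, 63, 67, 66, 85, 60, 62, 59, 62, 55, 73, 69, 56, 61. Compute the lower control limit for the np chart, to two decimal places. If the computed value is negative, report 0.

p̄ = Σdᵢ / (k·n) = 1279 / (20 × 500) = 0.12790
LCL = np̄ − 3·√(np̄(1−p̄)) = 63.9500 − 3 × 7.4680 = 41.5460

41.55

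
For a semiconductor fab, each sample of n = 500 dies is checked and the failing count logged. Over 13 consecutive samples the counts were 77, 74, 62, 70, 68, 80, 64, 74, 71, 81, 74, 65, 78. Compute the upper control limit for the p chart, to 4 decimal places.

p̄ = Σdᵢ / (k·n) = 938 / (13 × 500) = 0.14431
UCL = p̄ + 3·√(p̄(1−p̄)/n) = 0.14431 + 3 × √(0.14431×0.85569/500) = 0.14431 + 3 × 0.01572 = 0.19145

0.1915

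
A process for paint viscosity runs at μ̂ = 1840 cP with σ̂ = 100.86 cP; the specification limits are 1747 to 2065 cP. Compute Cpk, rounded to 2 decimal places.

Cpu = (USL − μ̂) / (3σ̂) = (2065 − 1840) / (3 × 100.86) = 0.7436; Cpl = (μ̂ − LSL) / (3σ̂) = (1840 − 1747) / (3 × 100.86) = 0.3074; Cpk = min(Cpu, Cpl) = 0.3074

0.31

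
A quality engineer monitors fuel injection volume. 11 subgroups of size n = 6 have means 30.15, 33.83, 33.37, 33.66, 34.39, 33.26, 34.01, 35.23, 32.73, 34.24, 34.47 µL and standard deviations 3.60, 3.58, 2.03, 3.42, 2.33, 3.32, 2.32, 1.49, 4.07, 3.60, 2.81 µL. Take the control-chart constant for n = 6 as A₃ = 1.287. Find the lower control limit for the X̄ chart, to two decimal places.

29.77

X̄̄ = (30.15 + 33.83 + 33.37 + 33.66 + 34.39 + 33.26 + 34.01 + 35.23 + 32.73 + 34.24 + 34.47) / 11 = 33.5764
s̄ = (3.60 + 3.58 + 2.03 + 3.42 + 2.33 + 3.32 + 2.32 + 1.49 + 4.07 + 3.60 + 2.81) / 11 = 2.9609
LCL = X̄̄ − A₃·s̄ = 33.5764 − 1.287 × 2.9609 = 29.7657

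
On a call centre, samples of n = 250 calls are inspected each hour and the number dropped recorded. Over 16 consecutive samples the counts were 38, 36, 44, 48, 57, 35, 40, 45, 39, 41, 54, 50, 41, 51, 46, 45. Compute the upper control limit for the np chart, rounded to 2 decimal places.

62.50

p̄ = Σdᵢ / (k·n) = 710 / (16 × 250) = 0.17750
UCL = np̄ + 3·√(np̄(1−p̄)) = 44.3750 + 3 × √(44.3750×0.82250) = 44.3750 + 3 × 6.0414 = 62.4992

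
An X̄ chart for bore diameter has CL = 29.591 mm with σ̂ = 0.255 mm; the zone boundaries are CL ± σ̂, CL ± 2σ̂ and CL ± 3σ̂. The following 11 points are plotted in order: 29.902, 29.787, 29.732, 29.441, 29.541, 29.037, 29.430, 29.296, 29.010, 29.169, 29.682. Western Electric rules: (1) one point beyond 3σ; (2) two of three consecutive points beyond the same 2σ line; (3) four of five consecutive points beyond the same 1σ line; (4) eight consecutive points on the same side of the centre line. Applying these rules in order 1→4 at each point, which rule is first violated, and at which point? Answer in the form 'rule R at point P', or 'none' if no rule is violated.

Zone of each point (C = within 1σ̂, B = 1σ̂–2σ̂, A = 2σ̂–3σ̂, * = beyond 3σ̂; sign = side of CL): 1:+B, 2:+C, 3:+C, 4:-C, 5:-C, 6:-A, 7:-C, 8:-B, 9:-A, 10:-B, 11:+C
Rule 3 (four of five consecutive points beyond the same 1σ limit) is satisfied at point 10.

rule 3 at point 10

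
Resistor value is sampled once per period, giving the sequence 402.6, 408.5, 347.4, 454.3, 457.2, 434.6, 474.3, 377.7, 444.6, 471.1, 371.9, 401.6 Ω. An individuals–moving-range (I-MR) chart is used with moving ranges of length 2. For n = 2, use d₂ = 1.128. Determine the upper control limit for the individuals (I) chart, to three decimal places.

X̄ = (402.6 + 408.5 + 347.4 + 454.3 + 457.2 + 434.6 + 474.3 + 377.7 + 444.6 + 471.1 + 371.9 + 401.6) / 12 = 420.4833
Moving ranges: 5.9, 61.1, 106.9, 2.9, 22.6, 39.7, 96.6, 66.9, 26.5, 99.2, 29.7; M̄R̄ = 558.0000 / 11 = 50.7273
UCL = X̄ + 3·M̄R̄/d₂ = 420.4833 + 3 × 50.7273 / 1.128 = 555.3963

555.396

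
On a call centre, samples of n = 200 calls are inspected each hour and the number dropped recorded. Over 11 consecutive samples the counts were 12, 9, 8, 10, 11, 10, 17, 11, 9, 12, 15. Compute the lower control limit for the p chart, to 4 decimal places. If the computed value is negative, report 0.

0.0074

p̄ = Σdᵢ / (k·n) = 124 / (11 × 200) = 0.05636
LCL = p̄ − 3·√(p̄(1−p̄)/n) = 0.05636 − 3 × 0.01631 = 0.00744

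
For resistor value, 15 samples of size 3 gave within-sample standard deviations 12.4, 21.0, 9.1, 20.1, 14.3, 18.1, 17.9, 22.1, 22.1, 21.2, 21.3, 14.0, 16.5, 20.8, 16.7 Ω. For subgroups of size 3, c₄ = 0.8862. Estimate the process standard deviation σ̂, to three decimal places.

s̄ = (12.4 + 21.0 + 9.1 + 20.1 + 14.3 + 18.1 + 17.9 + 22.1 + 22.1 + 21.2 + 21.3 + 14.0 + 16.5 + 20.8 + 16.7) / 15 = 17.8400
σ̂ = s̄ / c₄ = 17.8400 / 0.8862 = 20.1309

20.131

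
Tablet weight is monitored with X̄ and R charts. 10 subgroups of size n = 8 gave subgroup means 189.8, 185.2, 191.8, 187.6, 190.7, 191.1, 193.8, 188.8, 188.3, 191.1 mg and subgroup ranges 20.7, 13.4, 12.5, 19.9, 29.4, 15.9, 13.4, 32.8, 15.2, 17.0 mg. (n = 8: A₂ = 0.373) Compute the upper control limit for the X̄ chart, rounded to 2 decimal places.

196.91

X̄̄ = (189.8 + 185.2 + 191.8 + 187.6 + 190.7 + 191.1 + 193.8 + 188.8 + 188.3 + 191.1) / 10 = 1898.2000 / 10 = 189.8200
R̄ = (20.7 + 13.4 + 12.5 + 19.9 + 29.4 + 15.9 + 13.4 + 32.8 + 15.2 + 17.0) / 10 = 190.2000 / 10 = 19.0200
UCL = X̄̄ + A₂·R̄ = 189.8200 + 0.373 × 19.0200 = 196.9145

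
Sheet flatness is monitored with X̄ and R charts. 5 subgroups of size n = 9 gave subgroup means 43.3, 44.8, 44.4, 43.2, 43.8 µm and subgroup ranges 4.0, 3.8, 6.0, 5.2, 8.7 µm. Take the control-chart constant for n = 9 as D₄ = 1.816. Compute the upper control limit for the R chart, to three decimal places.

10.061

R̄ = (4.0 + 3.8 + 6.0 + 5.2 + 8.7) / 5 = 27.7000 / 5 = 5.5400
UCL_R = D₄·R̄ = 1.816 × 5.5400 = 10.0606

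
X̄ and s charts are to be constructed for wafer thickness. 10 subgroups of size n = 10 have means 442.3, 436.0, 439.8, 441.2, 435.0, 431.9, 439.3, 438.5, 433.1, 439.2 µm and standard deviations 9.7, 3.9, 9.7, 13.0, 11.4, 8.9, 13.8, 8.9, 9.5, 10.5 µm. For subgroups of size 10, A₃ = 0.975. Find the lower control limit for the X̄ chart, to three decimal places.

427.948

X̄̄ = (442.3 + 436.0 + 439.8 + 441.2 + 435.0 + 431.9 + 439.3 + 438.5 + 433.1 + 439.2) / 10 = 437.6300
s̄ = (9.7 + 3.9 + 9.7 + 13.0 + 11.4 + 8.9 + 13.8 + 8.9 + 9.5 + 10.5) / 10 = 9.9300
LCL = X̄̄ − A₃·s̄ = 437.6300 − 0.975 × 9.9300 = 427.9482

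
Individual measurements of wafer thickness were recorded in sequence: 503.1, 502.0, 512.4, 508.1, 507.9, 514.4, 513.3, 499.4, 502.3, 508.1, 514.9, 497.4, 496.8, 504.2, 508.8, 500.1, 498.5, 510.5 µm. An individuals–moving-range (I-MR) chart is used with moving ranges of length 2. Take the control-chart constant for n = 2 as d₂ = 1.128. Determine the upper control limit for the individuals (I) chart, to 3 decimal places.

522.167

X̄ = (503.1 + 502.0 + 512.4 + 508.1 + 507.9 + 514.4 + 513.3 + 499.4 + 502.3 + 508.1 + 514.9 + 497.4 + 496.8 + 504.2 + 508.8 + 500.1 + 498.5 + 510.5) / 18 = 505.6778
Moving ranges: 1.1, 10.4, 4.3, 0.2, 6.5, 1.1, 13.9, 2.9, 5.8, 6.8, 17.5, 0.6, 7.4, 4.6, 8.7, 1.6, 12.0; M̄R̄ = 105.4000 / 17 = 6.2000
UCL = X̄ + 3·M̄R̄/d₂ = 505.6778 + 3 × 6.2000 / 1.128 = 522.1671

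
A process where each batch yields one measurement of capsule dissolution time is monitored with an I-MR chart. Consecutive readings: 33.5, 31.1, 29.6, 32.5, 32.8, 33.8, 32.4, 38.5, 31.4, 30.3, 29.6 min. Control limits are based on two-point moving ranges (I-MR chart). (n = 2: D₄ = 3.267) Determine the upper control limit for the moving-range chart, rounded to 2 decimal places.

8.00

Moving ranges: 2.4, 1.5, 2.9, 0.3, 1.0, 1.4, 6.1, 7.1, 1.1, 0.7; M̄R̄ = 24.5000 / 10 = 2.4500
UCL_MR = D₄·M̄R̄ = 3.267 × 2.4500 = 8.0042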